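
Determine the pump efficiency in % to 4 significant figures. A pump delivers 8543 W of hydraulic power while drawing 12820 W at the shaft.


Approach: apply the efficiency ratio, eta = (P_out/P_in)*100.
eta = (8543 / 12820) * 100 = 66.64 %
Therefore the pump efficiency = 66.64 %.


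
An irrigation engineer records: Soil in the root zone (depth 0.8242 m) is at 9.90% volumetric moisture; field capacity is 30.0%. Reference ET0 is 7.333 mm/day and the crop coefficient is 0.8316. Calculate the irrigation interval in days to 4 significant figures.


Approach: apply soil-water budget scheduling, SMD = (FC-theta)/100*depth*1000; ETc = ET0*Kc; interval = SMD/ETc.
Step 1 — soil moisture deficit:
  SMD = (30.0 - 9.90)/100 * 0.8242 * 1000 = 165.664 mm
Step 2 — daily crop ET (ETc = ET0*Kc):
  ETc = 7.333 * 0.8316 = 6.09812 mm/day
Step 3 — irrigation interval (SMD/ETc):
  interval = 165.664 / 6.09812 = 27.17 days
Therefore the irrigation interval = 27.17 days.


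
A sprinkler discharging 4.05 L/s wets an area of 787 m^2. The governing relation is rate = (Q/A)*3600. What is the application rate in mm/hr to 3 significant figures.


rate = (4.05 / 787) * 3600 = 18.5 mm/hr
Therefore the application rate = 18.5 mm/hr.


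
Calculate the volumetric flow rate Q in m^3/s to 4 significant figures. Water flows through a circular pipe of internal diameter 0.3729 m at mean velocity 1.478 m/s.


Approach: apply the continuity equation for pipe flow, Q = A * v with A = pi*(D/2)^2.
A = pi*(0.3729/2)^2 = 0.109213 m^2
Q = 0.109213 * 1.478 = 0.1614 m^3/s
Therefore the volumetric flow rate Q = 0.1614 m^3/s.


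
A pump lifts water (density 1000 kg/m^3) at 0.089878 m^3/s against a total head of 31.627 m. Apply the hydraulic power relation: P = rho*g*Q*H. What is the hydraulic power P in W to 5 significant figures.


P = 1000 * 9.81 * 0.089878 * 31.627 = 27886 W
Therefore the hydraulic power P = 27886 W.


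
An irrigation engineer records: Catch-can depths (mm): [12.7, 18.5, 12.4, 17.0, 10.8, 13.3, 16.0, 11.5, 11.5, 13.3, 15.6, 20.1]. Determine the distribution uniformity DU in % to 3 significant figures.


Approach: apply the low-quarter distribution uniformity, DU = (mean of lowest quarter of readings / overall mean)*100.
sorted lowest 3 of 12: [10.8, 11.5, 11.5] -> mean = 11.267 mm
overall mean = 14.392 mm
DU = (11.267/14.392)*100 = 78.3 %
Therefore the distribution uniformity DU = 78.3 %.


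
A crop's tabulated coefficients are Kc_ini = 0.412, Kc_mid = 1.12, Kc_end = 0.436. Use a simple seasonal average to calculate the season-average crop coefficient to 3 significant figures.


Approach: apply a simple seasonal average, Kc_avg = (Kc_ini + Kc_mid + Kc_end)/3.
Kc_avg = (0.412 + 1.12 + 0.436)/3 = 0.656
Therefore the season-average crop coefficient = 0.656.


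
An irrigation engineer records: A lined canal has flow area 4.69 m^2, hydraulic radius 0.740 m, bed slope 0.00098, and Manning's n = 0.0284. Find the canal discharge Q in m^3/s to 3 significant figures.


Approach: apply Manning's equation, Q = (1/n)*A*R^(2/3)*S^(1/2).
Q = (1/0.0284) * 4.69 * 0.740^(2/3) * 0.00098^(1/2) = 4.23 m^3/s
Therefore the canal discharge Q = 4.23 m^3/s.


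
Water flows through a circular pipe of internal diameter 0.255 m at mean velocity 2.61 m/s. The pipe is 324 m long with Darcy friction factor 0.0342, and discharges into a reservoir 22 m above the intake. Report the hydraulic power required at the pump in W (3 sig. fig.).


Approach: apply continuity + Darcy-Weisbach + hydraulic power, Q = A*v; hf = f*(L/D)*(v^2/(2g)); H = static + hf; P = rho*g*Q*H.
Step 1 — flow rate (continuity, Q = A*v):
  A = pi*(0.255/2)^2 = 0.051071 m^2
  Q = 0.051071 * 2.61 = 0.13329 m^3/s
Step 2 — friction head loss (Darcy-Weisbach):
  hf = 0.0342 * (324/0.255) * (2.61^2 / (2*9.81))
  hf = 15.087 m
Step 3 — total head: H = 22 + 15.087 = 37.087 m
Step 4 — hydraulic power (P = rho*g*Q*H):
  P = 1000 * 9.81 * 0.13329 * 37.087 = 48500 W
Therefore the hydraulic power required at the pump = 48500 W.


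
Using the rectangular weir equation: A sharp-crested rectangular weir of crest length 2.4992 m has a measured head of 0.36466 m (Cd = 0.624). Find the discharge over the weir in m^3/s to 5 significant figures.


Approach: apply the rectangular weir equation, Q = (2/3)*Cd*L*sqrt(2g)*H^1.5.
Q = (2/3)*0.624*2.4992*sqrt(2*9.81)*0.36466^1.5 = 1.0141 m^3/s
Therefore the discharge over the weir = 1.0141 m^3/s.


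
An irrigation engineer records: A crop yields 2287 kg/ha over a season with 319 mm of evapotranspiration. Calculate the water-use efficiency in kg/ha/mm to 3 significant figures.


Approach: apply the water-use efficiency ratio, WUE = yield/ET.
WUE = 2287 / 319 = 7.17 kg/ha/mm
Therefore the water-use efficiency = 7.17 kg/ha/mm.


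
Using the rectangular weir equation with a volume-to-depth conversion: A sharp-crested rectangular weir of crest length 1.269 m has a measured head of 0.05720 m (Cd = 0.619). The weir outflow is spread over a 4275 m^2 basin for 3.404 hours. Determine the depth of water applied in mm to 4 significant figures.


Approach: apply the rectangular weir equation with a volume-to-depth conversion, Q = (2/3)*Cd*L*sqrt(2g)*H^1.5; d = Q*t/A * 1000.
Step 1 — weir discharge:
  Q = (2/3)*0.619*1.269*sqrt(2*9.81)*0.05720^1.5 = 0.0317325 m^3/s
Step 2 — volume: V = 0.0317325 * 3.404*3600 = 388.863 m^3
Step 3 — depth: d = V/A * 1000 = 388.863/4275 * 1000 = 90.96 mm
Therefore the depth of water applied = 90.96 mm.


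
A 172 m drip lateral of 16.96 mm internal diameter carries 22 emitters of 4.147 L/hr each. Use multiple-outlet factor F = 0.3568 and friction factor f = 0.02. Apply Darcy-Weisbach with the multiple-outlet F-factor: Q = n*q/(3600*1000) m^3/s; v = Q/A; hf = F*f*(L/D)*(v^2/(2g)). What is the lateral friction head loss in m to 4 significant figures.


Q = 22*4.147/(3600*1000) = 2.53428e-05 m^3/s
A = pi*(16.96e-3/2)^2 = 2.25913e-04 m^2, so v = Q/A = 0.112179 m/s
hf = 0.3568*0.02*(172/0.01696)*(0.112179^2/(2*9.81)) = 0.04642 m
Therefore the lateral friction head loss = 0.04642 m.


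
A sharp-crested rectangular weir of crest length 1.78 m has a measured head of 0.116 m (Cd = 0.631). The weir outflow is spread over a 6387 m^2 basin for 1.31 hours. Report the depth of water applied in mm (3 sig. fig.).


Approach: apply the rectangular weir equation with a volume-to-depth conversion, Q = (2/3)*Cd*L*sqrt(2g)*H^1.5; d = Q*t/A * 1000.
Step 1 — weir discharge:
  Q = (2/3)*0.631*1.78*sqrt(2*9.81)*0.116^1.5 = 0.13104 m^3/s
Step 2 — volume: V = 0.13104 * 1.31*3600 = 617.97 m^3
Step 3 — depth: d = V/A * 1000 = 617.97/6387 * 1000 = 96.8 mm
Therefore the depth of water applied = 96.8 mm.


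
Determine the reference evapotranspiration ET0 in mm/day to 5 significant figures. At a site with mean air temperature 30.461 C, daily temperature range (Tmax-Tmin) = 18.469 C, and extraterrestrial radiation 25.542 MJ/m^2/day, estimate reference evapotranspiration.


Approach: apply the Hargreaves-Samani method, ET0 = 0.0023*(Tmean+17.8)*sqrt(Tmax-Tmin)*0.408*Ra.
ET0 = 0.0023*(30.461+17.8)*sqrt(18.469)*0.408*25.542 = 4.9712 mm/day
Therefore the reference evapotranspiration ET0 = 4.9712 mm/day.


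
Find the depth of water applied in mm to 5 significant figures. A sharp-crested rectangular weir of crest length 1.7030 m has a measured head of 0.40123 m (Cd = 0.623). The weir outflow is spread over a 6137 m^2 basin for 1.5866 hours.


Approach: apply the rectangular weir equation with a volume-to-depth conversion, Q = (2/3)*Cd*L*sqrt(2g)*H^1.5; d = Q*t/A * 1000.
Step 1 — weir discharge:
  Q = (2/3)*0.623*1.7030*sqrt(2*9.81)*0.40123^1.5 = 0.7962529 m^3/s
Step 2 — volume: V = 0.7962529 * 1.5866*3600 = 4548.006 m^3
Step 3 — depth: d = V/A * 1000 = 4548.006/6137 * 1000 = 741.08 mm
Therefore the depth of water applied = 741.08 mm.


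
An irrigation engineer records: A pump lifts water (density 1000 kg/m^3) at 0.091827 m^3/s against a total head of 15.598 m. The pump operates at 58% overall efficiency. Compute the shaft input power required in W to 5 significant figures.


Approach: apply hydraulic power then efficiency conversion, P = rho*g*Q*H; P_in = P/eta.
Step 1 — hydraulic power (P = rho*g*Q*H):
  P = 1000 * 9.81 * 0.091827 * 15.598 = 14051.04 W
Step 2 — input power: P_in = P/eta = 14051.04 / 0.58 = 24226 W
Therefore the shaft input power required = 24226 W.


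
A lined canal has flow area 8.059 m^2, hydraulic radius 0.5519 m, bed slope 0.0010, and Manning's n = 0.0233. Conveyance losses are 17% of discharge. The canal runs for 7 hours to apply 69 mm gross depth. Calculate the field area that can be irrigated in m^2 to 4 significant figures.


Approach: apply Manning's equation with a conveyance and depth budget, Q = (1/n)*A*R^(2/3)*S^(1/2); Q_field = Q*(1-loss); Area = Q_field*t/(d/1000).
Step 1 — canal discharge (Manning's equation):
  Q = (1/0.0233) * 8.059 * 0.5519^(2/3) * 0.0010^(1/2) = 7.35923 m^3/s
Step 2 — delivered flow: Q_field = 7.35923*(1 - 17/100) = 6.10816 m^3/s
Step 3 — volume delivered: V = 6.10816 * 7*3600 = 153926 m^3
Step 4 — area served: A = V / (depth/1000) = 153926 / 0.069 = 2231000 m^2
Therefore the field area that can be irrigated = 2231000 m^2.


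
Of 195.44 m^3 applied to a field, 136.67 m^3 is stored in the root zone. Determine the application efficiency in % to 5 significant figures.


Approach: apply the application efficiency ratio, Ea = (stored/applied)*100.
Ea = (136.67/195.44)*100 = 69.929 %
Therefore the application efficiency = 69.929 %.


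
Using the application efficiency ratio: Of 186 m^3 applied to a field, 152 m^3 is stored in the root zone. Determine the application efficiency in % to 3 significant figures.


Approach: apply the application efficiency ratio, Ea = (stored/applied)*100.
Ea = (152/186)*100 = 81.7 %
Therefore the application efficiency = 81.7 %.


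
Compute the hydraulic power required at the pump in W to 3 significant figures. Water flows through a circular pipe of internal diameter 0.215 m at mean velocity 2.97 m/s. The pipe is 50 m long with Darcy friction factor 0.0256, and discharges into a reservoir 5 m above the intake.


Approach: apply continuity + Darcy-Weisbach + hydraulic power, Q = A*v; hf = f*(L/D)*(v^2/(2g)); H = static + hf; P = rho*g*Q*H.
Step 1 — flow rate (continuity, Q = A*v):
  A = pi*(0.215/2)^2 = 0.036305 m^2
  Q = 0.036305 * 2.97 = 0.10783 m^3/s
Step 2 — friction head loss (Darcy-Weisbach):
  hf = 0.0256 * (50/0.215) * (2.97^2 / (2*9.81))
  hf = 2.6766 m
Step 3 — total head: H = 5 + 2.6766 = 7.6766 m
Step 4 — hydraulic power (P = rho*g*Q*H):
  P = 1000 * 9.81 * 0.10783 * 7.6766 = 8120 W
Therefore the hydraulic power required at the pump = 8120 W.


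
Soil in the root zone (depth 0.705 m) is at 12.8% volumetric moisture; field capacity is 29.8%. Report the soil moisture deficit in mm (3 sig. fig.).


Approach: apply the soil moisture deficit relation, SMD = (FC - theta)/100 * depth * 1000.
SMD = (29.8 - 12.8)/100 * 0.705 * 1000 = 120 mm
Therefore the soil moisture deficit = 120 mm.


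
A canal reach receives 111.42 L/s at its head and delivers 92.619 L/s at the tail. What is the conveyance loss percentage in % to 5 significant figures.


Approach: apply the conveyance loss ratio, loss% = ((Q_head - Q_tail)/Q_head)*100.
loss = ((111.42 - 92.619)/111.42)*100 = 16.874 %
Therefore the conveyance loss percentage = 16.874 %.


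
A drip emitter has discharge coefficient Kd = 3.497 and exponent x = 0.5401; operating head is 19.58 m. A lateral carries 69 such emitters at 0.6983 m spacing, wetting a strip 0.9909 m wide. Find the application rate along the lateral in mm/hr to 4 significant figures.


Approach: apply the emitter equation with a lateral mass balance, q = Kd*h^x; Q = n*q; rate = Q/(n*spacing*width).
Step 1 — single emitter flow (q = Kd*h^x):
  q = 3.497 * 19.58^0.5401 = 17.4343 L/hr
Step 2 — total lateral flow: Q = 69 * 17.4343 = 1202.96 L/hr
Step 3 — wetted area: A = 69 * 0.6983 * 0.9909 = 47.7442 m^2
Step 4 — application rate: Q/A = 1202.96/47.7442 = 25.20 mm/hr
Therefore the application rate along the lateral = 25.20 mm/hr.


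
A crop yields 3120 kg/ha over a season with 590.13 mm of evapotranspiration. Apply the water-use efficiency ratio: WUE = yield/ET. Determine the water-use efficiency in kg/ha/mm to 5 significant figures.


WUE = 3120 / 590.13 = 5.2870 kg/ha/mm
Therefore the water-use efficiency = 5.2870 kg/ha/mm.


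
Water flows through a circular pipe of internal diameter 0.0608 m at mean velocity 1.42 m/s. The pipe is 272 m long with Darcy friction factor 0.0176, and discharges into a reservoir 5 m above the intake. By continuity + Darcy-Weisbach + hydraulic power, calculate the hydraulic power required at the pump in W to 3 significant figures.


Approach: apply continuity + Darcy-Weisbach + hydraulic power, Q = A*v; hf = f*(L/D)*(v^2/(2g)); H = static + hf; P = rho*g*Q*H.
Step 1 — flow rate (continuity, Q = A*v):
  A = pi*(0.0608/2)^2 = 0.0029033 m^2
  Q = 0.0029033 * 1.42 = 0.0041227 m^3/s
Step 2 — friction head loss (Darcy-Weisbach):
  hf = 0.0176 * (272/0.0608) * (1.42^2 / (2*9.81))
  hf = 8.0920 m
Step 3 — total head: H = 5 + 8.0920 = 13.092 m
Step 4 — hydraulic power (P = rho*g*Q*H):
  P = 1000 * 9.81 * 0.0041227 * 13.092 = 529 W
Therefore the hydraulic power required at the pump = 529 W.


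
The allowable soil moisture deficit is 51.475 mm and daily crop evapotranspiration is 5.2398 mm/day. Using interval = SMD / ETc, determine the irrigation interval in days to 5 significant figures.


interval = 51.475 / 5.2398 = 9.8238 days
Therefore the irrigation interval = 9.8238 days.


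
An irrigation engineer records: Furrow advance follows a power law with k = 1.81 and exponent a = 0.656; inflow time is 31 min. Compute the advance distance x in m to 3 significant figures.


Approach: apply the power-law advance function, x = k*t^a.
x = 1.81 * 31^0.656 = 17.2 m
Therefore the advance distance x = 17.2 m.


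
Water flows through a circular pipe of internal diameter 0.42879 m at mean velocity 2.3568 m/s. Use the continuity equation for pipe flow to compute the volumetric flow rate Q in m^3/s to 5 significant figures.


Approach: apply the continuity equation for pipe flow, Q = A * v with A = pi*(D/2)^2.
A = pi*(0.42879/2)^2 = 0.1444040 m^2
Q = 0.1444040 * 2.3568 = 0.34033 m^3/s
Therefore the volumetric flow rate Q = 0.34033 m^3/s.


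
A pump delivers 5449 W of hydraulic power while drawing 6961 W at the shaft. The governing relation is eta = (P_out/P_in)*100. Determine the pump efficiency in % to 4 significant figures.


eta = (5449 / 6961) * 100 = 78.28 %
Therefore the pump efficiency = 78.28 %.


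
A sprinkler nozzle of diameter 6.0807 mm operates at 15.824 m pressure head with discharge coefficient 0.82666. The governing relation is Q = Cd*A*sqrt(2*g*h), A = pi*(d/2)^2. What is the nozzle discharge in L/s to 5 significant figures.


A = pi*(6.0807e-3/2)^2 = 2.904003e-05 m^2
Q = 0.82666 * 2.904003e-05 * sqrt(2*9.81*15.824) * 1000 = 0.42299 L/s
Therefore the nozzle discharge = 0.42299 L/s.


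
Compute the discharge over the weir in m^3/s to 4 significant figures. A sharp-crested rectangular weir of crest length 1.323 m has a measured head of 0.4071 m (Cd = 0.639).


Approach: apply the rectangular weir equation, Q = (2/3)*Cd*L*sqrt(2g)*H^1.5.
Q = (2/3)*0.639*1.323*sqrt(2*9.81)*0.4071^1.5 = 0.6484 m^3/s
Therefore the discharge over the weir = 0.6484 m^3/s.


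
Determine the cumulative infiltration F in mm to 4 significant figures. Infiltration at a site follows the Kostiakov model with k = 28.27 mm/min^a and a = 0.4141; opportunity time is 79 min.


Approach: apply the Kostiakov infiltration equation, F = k*t^a.
F = 28.27 * 79^0.4141 = 172.6 mm
Therefore the cumulative infiltration F = 172.6 mm.


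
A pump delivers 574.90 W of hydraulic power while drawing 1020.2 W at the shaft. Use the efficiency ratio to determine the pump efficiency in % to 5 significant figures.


Approach: apply the efficiency ratio, eta = (P_out/P_in)*100.
eta = (574.90 / 1020.2) * 100 = 56.352 %
Therefore the pump efficiency = 56.352 %.


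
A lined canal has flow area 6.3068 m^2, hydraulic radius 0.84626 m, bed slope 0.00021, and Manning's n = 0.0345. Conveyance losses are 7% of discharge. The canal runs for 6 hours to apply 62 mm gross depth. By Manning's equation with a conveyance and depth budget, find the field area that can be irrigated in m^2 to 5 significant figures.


Approach: apply Manning's equation with a conveyance and depth budget, Q = (1/n)*A*R^(2/3)*S^(1/2); Q_field = Q*(1-loss); Area = Q_field*t/(d/1000).
Step 1 — canal discharge (Manning's equation):
  Q = (1/0.0345) * 6.3068 * 0.84626^(2/3) * 0.00021^(1/2) = 2.370112 m^3/s
Step 2 — delivered flow: Q_field = 2.370112*(1 - 7/100) = 2.204204 m^3/s
Step 3 — volume delivered: V = 2.204204 * 6*3600 = 47610.80 m^3
Step 4 — area served: A = V / (depth/1000) = 47610.80 / 0.062 = 767920 m^2
Therefore the field area that can be irrigated = 767920 m^2.


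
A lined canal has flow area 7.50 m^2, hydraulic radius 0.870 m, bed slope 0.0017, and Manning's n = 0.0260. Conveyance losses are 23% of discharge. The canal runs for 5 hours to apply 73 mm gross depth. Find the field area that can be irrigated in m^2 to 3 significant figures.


Approach: apply Manning's equation with a conveyance and depth budget, Q = (1/n)*A*R^(2/3)*S^(1/2); Q_field = Q*(1-loss); Area = Q_field*t/(d/1000).
Step 1 — canal discharge (Manning's equation):
  Q = (1/0.0260) * 7.50 * 0.870^(2/3) * 0.0017^(1/2) = 10.839 m^3/s
Step 2 — delivered flow: Q_field = 10.839*(1 - 23/100) = 8.3461 m^3/s
Step 3 — volume delivered: V = 8.3461 * 5*3600 = 150230 m^3
Step 4 — area served: A = V / (depth/1000) = 150230 / 0.073 = 2060000 m^2
Therefore the field area that can be irrigated = 2060000 m^2.


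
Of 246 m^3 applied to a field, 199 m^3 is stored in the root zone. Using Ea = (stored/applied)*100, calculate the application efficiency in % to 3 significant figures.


Ea = (199/246)*100 = 80.9 %
Therefore the application efficiency = 80.9 %.


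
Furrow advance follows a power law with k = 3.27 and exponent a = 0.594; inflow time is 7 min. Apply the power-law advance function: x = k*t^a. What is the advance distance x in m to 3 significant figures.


x = 3.27 * 7^0.594 = 10.4 m
Therefore the advance distance x = 10.4 m.


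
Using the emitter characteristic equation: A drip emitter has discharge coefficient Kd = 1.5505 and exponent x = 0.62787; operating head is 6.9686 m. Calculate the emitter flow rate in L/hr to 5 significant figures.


Approach: apply the emitter characteristic equation, q = Kd * h^x.
q = 1.5505 * 6.9686^0.62787 = 5.2464 L/hr
Therefore the emitter flow rate = 5.2464 L/hr.


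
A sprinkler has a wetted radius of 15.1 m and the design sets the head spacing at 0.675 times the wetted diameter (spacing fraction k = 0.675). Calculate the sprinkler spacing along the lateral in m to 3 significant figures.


Approach: apply the sprinkler spacing rule (spacing as a fraction of wetted diameter), S = k*(2*R).
S = 0.675 * (2 * 15.1) = 20.4 m
Therefore the sprinkler spacing along the lateral = 20.4 m.


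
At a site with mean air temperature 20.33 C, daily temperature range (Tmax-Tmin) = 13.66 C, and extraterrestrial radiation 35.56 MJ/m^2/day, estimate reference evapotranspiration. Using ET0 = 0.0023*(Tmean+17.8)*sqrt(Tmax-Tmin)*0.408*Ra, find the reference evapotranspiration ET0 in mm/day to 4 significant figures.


ET0 = 0.0023*(20.33+17.8)*sqrt(13.66)*0.408*35.56 = 4.703 mm/day
Therefore the reference evapotranspiration ET0 = 4.703 mm/day.


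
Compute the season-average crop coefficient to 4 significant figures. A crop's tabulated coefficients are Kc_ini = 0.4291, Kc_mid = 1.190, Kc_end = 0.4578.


Approach: apply a simple seasonal average, Kc_avg = (Kc_ini + Kc_mid + Kc_end)/3.
Kc_avg = (0.4291 + 1.190 + 0.4578)/3 = 0.6923
Therefore the season-average crop coefficient = 0.6923.


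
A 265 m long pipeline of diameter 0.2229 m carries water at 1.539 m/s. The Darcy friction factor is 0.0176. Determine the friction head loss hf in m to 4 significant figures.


Approach: apply the Darcy-Weisbach equation, hf = f*(L/D)*(v^2/(2g)).
hf = 0.0176 * (265/0.2229) * (1.539^2 / (2*9.81))
hf = 2.526 m
Therefore the friction head loss hf = 2.526 m.


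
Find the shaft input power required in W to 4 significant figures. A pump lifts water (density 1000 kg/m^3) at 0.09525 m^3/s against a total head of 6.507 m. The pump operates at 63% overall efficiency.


Approach: apply hydraulic power then efficiency conversion, P = rho*g*Q*H; P_in = P/eta.
Step 1 — hydraulic power (P = rho*g*Q*H):
  P = 1000 * 9.81 * 0.09525 * 6.507 = 6080.16 W
Step 2 — input power: P_in = P/eta = 6080.16 / 0.63 = 9651 W
Therefore the shaft input power required = 9651 W.


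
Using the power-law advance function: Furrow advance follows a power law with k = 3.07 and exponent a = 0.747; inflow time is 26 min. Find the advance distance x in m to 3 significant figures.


Approach: apply the power-law advance function, x = k*t^a.
x = 3.07 * 26^0.747 = 35.0 m
Therefore the advance distance x = 35.0 m.


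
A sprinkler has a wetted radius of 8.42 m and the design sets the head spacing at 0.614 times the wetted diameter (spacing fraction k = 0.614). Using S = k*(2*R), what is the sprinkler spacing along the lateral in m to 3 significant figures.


S = 0.614 * (2 * 8.42) = 10.3 m
Therefore the sprinkler spacing along the lateral = 10.3 m.


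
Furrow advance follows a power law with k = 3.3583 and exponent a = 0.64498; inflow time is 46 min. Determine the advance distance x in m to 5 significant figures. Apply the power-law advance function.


Approach: apply the power-law advance function, x = k*t^a.
x = 3.3583 * 46^0.64498 = 39.679 m
Therefore the advance distance x = 39.679 m.


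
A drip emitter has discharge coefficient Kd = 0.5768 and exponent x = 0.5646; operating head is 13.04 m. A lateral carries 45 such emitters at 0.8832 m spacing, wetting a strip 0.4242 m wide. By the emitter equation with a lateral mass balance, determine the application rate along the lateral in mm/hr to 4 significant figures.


Approach: apply the emitter equation with a lateral mass balance, q = Kd*h^x; Q = n*q; rate = Q/(n*spacing*width).
Step 1 — single emitter flow (q = Kd*h^x):
  q = 0.5768 * 13.04^0.5646 = 2.45873 L/hr
Step 2 — total lateral flow: Q = 45 * 2.45873 = 110.643 L/hr
Step 3 — wetted area: A = 45 * 0.8832 * 0.4242 = 16.8594 m^2
Step 4 — application rate: Q/A = 110.643/16.8594 = 6.563 mm/hr
Therefore the application rate along the lateral = 6.563 mm/hr.


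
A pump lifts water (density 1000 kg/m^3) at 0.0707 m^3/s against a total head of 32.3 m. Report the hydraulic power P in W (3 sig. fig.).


Approach: apply the hydraulic power relation, P = rho*g*Q*H.
P = 1000 * 9.81 * 0.0707 * 32.3 = 22400 W
Therefore the hydraulic power P = 22400 W.


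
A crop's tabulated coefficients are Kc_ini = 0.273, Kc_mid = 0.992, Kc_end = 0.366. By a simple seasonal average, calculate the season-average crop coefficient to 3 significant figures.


Approach: apply a simple seasonal average, Kc_avg = (Kc_ini + Kc_mid + Kc_end)/3.
Kc_avg = (0.273 + 0.992 + 0.366)/3 = 0.544
Therefore the season-average crop coefficient = 0.544.


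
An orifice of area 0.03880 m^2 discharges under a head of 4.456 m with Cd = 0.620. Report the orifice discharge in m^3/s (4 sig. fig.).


Approach: apply the orifice equation, Q = Cd*A*sqrt(2*g*h).
Q = 0.620 * 0.03880 * sqrt(2*9.81*4.456) = 0.2249 m^3/s
Therefore the orifice discharge = 0.2249 m^3/s.


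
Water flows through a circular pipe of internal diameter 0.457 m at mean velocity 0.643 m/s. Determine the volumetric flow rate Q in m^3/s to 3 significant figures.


Approach: apply the continuity equation for pipe flow, Q = A * v with A = pi*(D/2)^2.
A = pi*(0.457/2)^2 = 0.16403 m^2
Q = 0.16403 * 0.643 = 0.105 m^3/s
Therefore the volumetric flow rate Q = 0.105 m^3/s.


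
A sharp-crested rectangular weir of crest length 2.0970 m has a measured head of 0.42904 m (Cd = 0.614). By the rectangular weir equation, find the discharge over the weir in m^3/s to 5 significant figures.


Approach: apply the rectangular weir equation, Q = (2/3)*Cd*L*sqrt(2g)*H^1.5.
Q = (2/3)*0.614*2.0970*sqrt(2*9.81)*0.42904^1.5 = 1.0685 m^3/s
Therefore the discharge over the weir = 1.0685 m^3/s.


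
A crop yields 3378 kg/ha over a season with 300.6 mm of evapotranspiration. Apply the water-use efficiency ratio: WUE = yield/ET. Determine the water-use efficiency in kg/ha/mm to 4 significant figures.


WUE = 3378 / 300.6 = 11.24 kg/ha/mm
Therefore the water-use efficiency = 11.24 kg/ha/mm.


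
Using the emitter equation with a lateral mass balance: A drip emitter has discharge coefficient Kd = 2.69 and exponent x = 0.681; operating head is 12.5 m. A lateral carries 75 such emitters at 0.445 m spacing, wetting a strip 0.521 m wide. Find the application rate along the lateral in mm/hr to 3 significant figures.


Approach: apply the emitter equation with a lateral mass balance, q = Kd*h^x; Q = n*q; rate = Q/(n*spacing*width).
Step 1 — single emitter flow (q = Kd*h^x):
  q = 2.69 * 12.5^0.681 = 15.023 L/hr
Step 2 — total lateral flow: Q = 75 * 15.023 = 1126.7 L/hr
Step 3 — wetted area: A = 75 * 0.445 * 0.521 = 17.388 m^2
Step 4 — application rate: Q/A = 1126.7/17.388 = 64.8 mm/hr
Therefore the application rate along the lateral = 64.8 mm/hr.


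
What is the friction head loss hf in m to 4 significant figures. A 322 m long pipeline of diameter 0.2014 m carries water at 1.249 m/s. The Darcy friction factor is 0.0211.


Approach: apply the Darcy-Weisbach equation, hf = f*(L/D)*(v^2/(2g)).
hf = 0.0211 * (322/0.2014) * (1.249^2 / (2*9.81))
hf = 2.682 m
Therefore the friction head loss hf = 2.682 m.


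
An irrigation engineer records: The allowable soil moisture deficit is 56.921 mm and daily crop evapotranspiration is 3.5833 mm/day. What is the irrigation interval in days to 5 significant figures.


Approach: apply the irrigation interval relation, interval = SMD / ETc.
interval = 56.921 / 3.5833 = 15.885 days
Therefore the irrigation interval = 15.885 days.


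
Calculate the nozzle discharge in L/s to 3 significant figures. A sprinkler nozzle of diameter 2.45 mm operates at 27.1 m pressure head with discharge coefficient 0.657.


Approach: apply the orifice equation, Q = Cd*A*sqrt(2*g*h), A = pi*(d/2)^2.
A = pi*(2.45e-3/2)^2 = 4.7144e-06 m^2
Q = 0.657 * 4.7144e-06 * sqrt(2*9.81*27.1) * 1000 = 0.0714 L/s
Therefore the nozzle discharge = 0.0714 L/s.


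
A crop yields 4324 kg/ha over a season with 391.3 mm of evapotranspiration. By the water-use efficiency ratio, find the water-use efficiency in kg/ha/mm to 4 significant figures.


Approach: apply the water-use efficiency ratio, WUE = yield/ET.
WUE = 4324 / 391.3 = 11.05 kg/ha/mm
Therefore the water-use efficiency = 11.05 kg/ha/mm.


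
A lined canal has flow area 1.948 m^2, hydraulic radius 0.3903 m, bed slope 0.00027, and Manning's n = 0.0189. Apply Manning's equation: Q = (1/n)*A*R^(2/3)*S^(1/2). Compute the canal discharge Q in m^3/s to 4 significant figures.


Q = (1/0.0189) * 1.948 * 0.3903^(2/3) * 0.00027^(1/2) = 0.9045 m^3/s
Therefore the canal discharge Q = 0.9045 m^3/s.


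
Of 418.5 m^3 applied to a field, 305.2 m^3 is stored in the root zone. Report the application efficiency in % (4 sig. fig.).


Approach: apply the application efficiency ratio, Ea = (stored/applied)*100.
Ea = (305.2/418.5)*100 = 72.93 %
Therefore the application efficiency = 72.93 %.


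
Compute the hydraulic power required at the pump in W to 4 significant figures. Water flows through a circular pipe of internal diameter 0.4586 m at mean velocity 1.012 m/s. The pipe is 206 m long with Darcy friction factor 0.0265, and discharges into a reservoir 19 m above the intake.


Approach: apply continuity + Darcy-Weisbach + hydraulic power, Q = A*v; hf = f*(L/D)*(v^2/(2g)); H = static + hf; P = rho*g*Q*H.
Step 1 — flow rate (continuity, Q = A*v):
  A = pi*(0.4586/2)^2 = 0.165180 m^2
  Q = 0.165180 * 1.012 = 0.167162 m^3/s
Step 2 — friction head loss (Darcy-Weisbach):
  hf = 0.0265 * (206/0.4586) * (1.012^2 / (2*9.81))
  hf = 0.621357 m
Step 3 — total head: H = 19 + 0.621357 = 19.6214 m
Step 4 — hydraulic power (P = rho*g*Q*H):
  P = 1000 * 9.81 * 0.167162 * 19.6214 = 32180 W
Therefore the hydraulic power required at the pump = 32180 W.


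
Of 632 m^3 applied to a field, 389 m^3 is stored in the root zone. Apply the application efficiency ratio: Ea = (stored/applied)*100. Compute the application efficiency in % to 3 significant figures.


Ea = (389/632)*100 = 61.6 %
Therefore the application efficiency = 61.6 %.


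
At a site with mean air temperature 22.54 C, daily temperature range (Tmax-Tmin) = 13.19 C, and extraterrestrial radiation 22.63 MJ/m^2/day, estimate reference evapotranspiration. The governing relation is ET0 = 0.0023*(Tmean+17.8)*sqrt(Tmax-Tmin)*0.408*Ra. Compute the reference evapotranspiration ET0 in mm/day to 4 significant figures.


ET0 = 0.0023*(22.54+17.8)*sqrt(13.19)*0.408*22.63 = 3.111 mm/day
Therefore the reference evapotranspiration ET0 = 3.111 mm/day.


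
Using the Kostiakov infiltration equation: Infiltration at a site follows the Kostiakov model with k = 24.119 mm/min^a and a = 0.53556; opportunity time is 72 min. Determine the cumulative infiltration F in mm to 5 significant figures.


Approach: apply the Kostiakov infiltration equation, F = k*t^a.
F = 24.119 * 72^0.53556 = 238.27 mm
Therefore the cumulative infiltration F = 238.27 mm.


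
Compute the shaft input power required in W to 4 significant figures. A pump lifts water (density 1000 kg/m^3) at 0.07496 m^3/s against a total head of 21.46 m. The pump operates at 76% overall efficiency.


Approach: apply hydraulic power then efficiency conversion, P = rho*g*Q*H; P_in = P/eta.
Step 1 — hydraulic power (P = rho*g*Q*H):
  P = 1000 * 9.81 * 0.07496 * 21.46 = 15780.8 W
Step 2 — input power: P_in = P/eta = 15780.8 / 0.76 = 20760 W
Therefore the shaft input power required = 20760 W.


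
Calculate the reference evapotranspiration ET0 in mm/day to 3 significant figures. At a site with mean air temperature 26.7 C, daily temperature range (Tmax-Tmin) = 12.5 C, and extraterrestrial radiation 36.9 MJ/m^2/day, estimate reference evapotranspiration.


Approach: apply the Hargreaves-Samani method, ET0 = 0.0023*(Tmean+17.8)*sqrt(Tmax-Tmin)*0.408*Ra.
ET0 = 0.0023*(26.7+17.8)*sqrt(12.5)*0.408*36.9 = 5.45 mm/day
Therefore the reference evapotranspiration ET0 = 5.45 mm/day.


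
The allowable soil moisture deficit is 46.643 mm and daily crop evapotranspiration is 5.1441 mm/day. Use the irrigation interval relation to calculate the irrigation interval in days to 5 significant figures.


Approach: apply the irrigation interval relation, interval = SMD / ETc.
interval = 46.643 / 5.1441 = 9.0673 days
Therefore the irrigation interval = 9.0673 days.


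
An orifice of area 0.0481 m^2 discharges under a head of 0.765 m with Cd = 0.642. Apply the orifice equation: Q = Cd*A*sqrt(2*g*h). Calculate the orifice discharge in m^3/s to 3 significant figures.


Q = 0.642 * 0.0481 * sqrt(2*9.81*0.765) = 0.120 m^3/s
Therefore the orifice discharge = 0.120 m^3/s.


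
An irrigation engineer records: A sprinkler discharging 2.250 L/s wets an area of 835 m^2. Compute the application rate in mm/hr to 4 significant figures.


Approach: apply the application rate relation, rate = (Q/A)*3600.
rate = (2.250 / 835) * 3600 = 9.701 mm/hr
Therefore the application rate = 9.701 mm/hr.


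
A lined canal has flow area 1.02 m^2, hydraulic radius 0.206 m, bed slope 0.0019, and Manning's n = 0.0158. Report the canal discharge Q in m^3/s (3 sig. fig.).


Approach: apply Manning's equation, Q = (1/n)*A*R^(2/3)*S^(1/2).
Q = (1/0.0158) * 1.02 * 0.206^(2/3) * 0.0019^(1/2) = 0.982 m^3/s
Therefore the canal discharge Q = 0.982 m^3/s.


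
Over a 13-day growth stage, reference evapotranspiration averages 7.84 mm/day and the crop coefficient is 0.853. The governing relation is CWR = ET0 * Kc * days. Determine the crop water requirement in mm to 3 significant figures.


CWR = 7.84 * 0.853 * 13 = 86.9 mm
Therefore the crop water requirement = 86.9 mm.


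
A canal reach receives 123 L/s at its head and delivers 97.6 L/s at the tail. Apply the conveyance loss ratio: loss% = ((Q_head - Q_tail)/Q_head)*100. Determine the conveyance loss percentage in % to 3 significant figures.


loss = ((123 - 97.6)/123)*100 = 20.7 %
Therefore the conveyance loss percentage = 20.7 %.


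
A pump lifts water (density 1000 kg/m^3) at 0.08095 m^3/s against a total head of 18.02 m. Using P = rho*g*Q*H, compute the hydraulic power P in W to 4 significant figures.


P = 1000 * 9.81 * 0.08095 * 18.02 = 14310 W
Therefore the hydraulic power P = 14310 W.


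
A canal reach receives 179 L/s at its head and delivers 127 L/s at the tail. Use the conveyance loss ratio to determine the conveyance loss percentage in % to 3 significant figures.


Approach: apply the conveyance loss ratio, loss% = ((Q_head - Q_tail)/Q_head)*100.
loss = ((179 - 127)/179)*100 = 29.1 %
Therefore the conveyance loss percentage = 29.1 %.


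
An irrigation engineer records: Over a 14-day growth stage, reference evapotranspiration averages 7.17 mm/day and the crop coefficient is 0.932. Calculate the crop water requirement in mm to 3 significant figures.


Approach: apply the crop water requirement relation, CWR = ET0 * Kc * days.
CWR = 7.17 * 0.932 * 14 = 93.6 mm
Therefore the crop water requirement = 93.6 mm.


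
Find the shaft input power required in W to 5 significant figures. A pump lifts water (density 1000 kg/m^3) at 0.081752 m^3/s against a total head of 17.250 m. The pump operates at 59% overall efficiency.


Approach: apply hydraulic power then efficiency conversion, P = rho*g*Q*H; P_in = P/eta.
Step 1 — hydraulic power (P = rho*g*Q*H):
  P = 1000 * 9.81 * 0.081752 * 17.250 = 13834.28 W
Step 2 — input power: P_in = P/eta = 13834.28 / 0.59 = 23448 W
Therefore the shaft input power required = 23448 W.


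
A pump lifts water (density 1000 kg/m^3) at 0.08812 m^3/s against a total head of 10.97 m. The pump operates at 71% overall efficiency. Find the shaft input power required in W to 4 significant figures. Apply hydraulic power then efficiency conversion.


Approach: apply hydraulic power then efficiency conversion, P = rho*g*Q*H; P_in = P/eta.
Step 1 — hydraulic power (P = rho*g*Q*H):
  P = 1000 * 9.81 * 0.08812 * 10.97 = 9483.10 W
Step 2 — input power: P_in = P/eta = 9483.10 / 0.71 = 13360 W
Therefore the shaft input power required = 13360 W.


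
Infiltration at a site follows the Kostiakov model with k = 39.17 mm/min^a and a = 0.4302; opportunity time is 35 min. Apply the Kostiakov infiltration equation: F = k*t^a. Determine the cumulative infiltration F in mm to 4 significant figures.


F = 39.17 * 35^0.4302 = 180.8 mm
Therefore the cumulative infiltration F = 180.8 mm.


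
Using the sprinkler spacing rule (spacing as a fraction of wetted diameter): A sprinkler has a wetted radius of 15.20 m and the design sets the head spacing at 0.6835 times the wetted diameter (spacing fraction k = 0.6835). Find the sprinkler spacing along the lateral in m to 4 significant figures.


Approach: apply the sprinkler spacing rule (spacing as a fraction of wetted diameter), S = k*(2*R).
S = 0.6835 * (2 * 15.20) = 20.78 m
Therefore the sprinkler spacing along the lateral = 20.78 m.


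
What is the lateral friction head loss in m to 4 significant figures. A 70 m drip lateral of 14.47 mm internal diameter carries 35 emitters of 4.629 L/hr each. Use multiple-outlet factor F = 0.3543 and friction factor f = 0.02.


Approach: apply Darcy-Weisbach with the multiple-outlet F-factor, Q = n*q/(3600*1000) m^3/s; v = Q/A; hf = F*f*(L/D)*(v^2/(2g)).
Q = 35*4.629/(3600*1000) = 4.50042e-05 m^3/s
A = pi*(14.47e-3/2)^2 = 1.64447e-04 m^2, so v = Q/A = 0.273669 m/s
hf = 0.3543*0.02*(70/0.01447)*(0.273669^2/(2*9.81)) = 0.1309 m
Therefore the lateral friction head loss = 0.1309 m.


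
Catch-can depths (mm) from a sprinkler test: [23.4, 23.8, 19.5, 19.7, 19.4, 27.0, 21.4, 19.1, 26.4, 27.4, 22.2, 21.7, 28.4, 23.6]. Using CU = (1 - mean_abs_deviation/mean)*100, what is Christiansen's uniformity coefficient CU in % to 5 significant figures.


mean = 23.07143 mm
mean |d_i - mean| = 2.642857 mm
CU = (1 - 2.642857/23.07143)*100 = 88.545 %
Therefore Christiansen's uniformity coefficient CU = 88.545 %.


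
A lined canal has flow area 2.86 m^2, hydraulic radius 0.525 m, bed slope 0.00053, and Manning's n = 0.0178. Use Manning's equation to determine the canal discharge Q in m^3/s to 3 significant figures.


Approach: apply Manning's equation, Q = (1/n)*A*R^(2/3)*S^(1/2).
Q = (1/0.0178) * 2.86 * 0.525^(2/3) * 0.00053^(1/2) = 2.41 m^3/s
Therefore the canal discharge Q = 2.41 m^3/s.


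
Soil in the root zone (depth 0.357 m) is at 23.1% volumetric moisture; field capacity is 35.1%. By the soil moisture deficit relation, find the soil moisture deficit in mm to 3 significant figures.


Approach: apply the soil moisture deficit relation, SMD = (FC - theta)/100 * depth * 1000.
SMD = (35.1 - 23.1)/100 * 0.357 * 1000 = 42.8 mm
Therefore the soil moisture deficit = 42.8 mm.


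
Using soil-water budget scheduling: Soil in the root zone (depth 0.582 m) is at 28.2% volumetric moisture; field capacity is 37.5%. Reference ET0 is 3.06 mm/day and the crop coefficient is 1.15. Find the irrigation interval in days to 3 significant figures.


Approach: apply soil-water budget scheduling, SMD = (FC-theta)/100*depth*1000; ETc = ET0*Kc; interval = SMD/ETc.
Step 1 — soil moisture deficit:
  SMD = (37.5 - 28.2)/100 * 0.582 * 1000 = 54.126 mm
Step 2 — daily crop ET (ETc = ET0*Kc):
  ETc = 3.06 * 1.15 = 3.5190 mm/day
Step 3 — irrigation interval (SMD/ETc):
  interval = 54.126 / 3.5190 = 15.4 days
Therefore the irrigation interval = 15.4 days.


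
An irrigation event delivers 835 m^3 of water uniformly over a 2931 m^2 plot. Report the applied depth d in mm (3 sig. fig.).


Approach: apply depth from volume over area, d = (V/A)*1000.
d = (835 / 2931) * 1000 = 285 mm
Therefore the applied depth d = 285 mm.


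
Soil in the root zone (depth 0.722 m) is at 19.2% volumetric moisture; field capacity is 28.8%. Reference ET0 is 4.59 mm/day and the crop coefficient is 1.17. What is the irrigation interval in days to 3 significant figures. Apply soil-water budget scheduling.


Approach: apply soil-water budget scheduling, SMD = (FC-theta)/100*depth*1000; ETc = ET0*Kc; interval = SMD/ETc.
Step 1 — soil moisture deficit:
  SMD = (28.8 - 19.2)/100 * 0.722 * 1000 = 69.312 mm
Step 2 — daily crop ET (ETc = ET0*Kc):
  ETc = 4.59 * 1.17 = 5.3703 mm/day
Step 3 — irrigation interval (SMD/ETc):
  interval = 69.312 / 5.3703 = 12.9 days
Therefore the irrigation interval = 12.9 days.


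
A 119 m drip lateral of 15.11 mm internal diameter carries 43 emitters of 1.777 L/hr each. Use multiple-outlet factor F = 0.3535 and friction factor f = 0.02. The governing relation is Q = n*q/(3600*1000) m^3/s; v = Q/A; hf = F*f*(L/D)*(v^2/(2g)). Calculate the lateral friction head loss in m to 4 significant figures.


Q = 43*1.777/(3600*1000) = 2.12253e-05 m^3/s
A = pi*(15.11e-3/2)^2 = 1.79316e-04 m^2, so v = Q/A = 0.118368 m/s
hf = 0.3535*0.02*(119/0.01511)*(0.118368^2/(2*9.81)) = 0.03976 m
Therefore the lateral friction head loss = 0.03976 m.


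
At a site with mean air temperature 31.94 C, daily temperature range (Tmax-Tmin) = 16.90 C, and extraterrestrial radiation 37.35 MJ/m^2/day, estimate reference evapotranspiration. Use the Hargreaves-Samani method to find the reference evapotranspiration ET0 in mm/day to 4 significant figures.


Approach: apply the Hargreaves-Samani method, ET0 = 0.0023*(Tmean+17.8)*sqrt(Tmax-Tmin)*0.408*Ra.
ET0 = 0.0023*(31.94+17.8)*sqrt(16.90)*0.408*37.35 = 7.167 mm/day
Therefore the reference evapotranspiration ET0 = 7.167 mm/day.
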